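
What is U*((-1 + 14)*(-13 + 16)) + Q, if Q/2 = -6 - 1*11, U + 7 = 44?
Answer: 1409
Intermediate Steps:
U = 37 (U = -7 + 44 = 37)
Q = -34 (Q = 2*(-6 - 1*11) = 2*(-6 - 11) = 2*(-17) = -34)
U*((-1 + 14)*(-13 + 16)) + Q = 37*((-1 + 14)*(-13 + 16)) - 34 = 37*(13*3) - 34 = 37*39 - 34 = 1443 - 34 = 1409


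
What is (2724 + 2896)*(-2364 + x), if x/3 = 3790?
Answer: 50613720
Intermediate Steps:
x = 11370 (x = 3*3790 = 11370)
(2724 + 2896)*(-2364 + x) = (2724 + 2896)*(-2364 + 11370) = 5620*9006 = 50613720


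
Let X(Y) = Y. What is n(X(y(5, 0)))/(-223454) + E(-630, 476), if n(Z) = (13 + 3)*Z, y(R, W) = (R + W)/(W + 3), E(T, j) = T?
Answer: -211164070/335181 ≈ -630.00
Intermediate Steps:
y(R, W) = (R + W)/(3 + W)
n(Z) = 16*Z
n(X(y(5, 0)))/(-223454) + E(-630, 476) = (16*((5 + 0)/(3 + 0)))/(-223454) - 630 = (16*(5/3))*(-1/223454) - 630 = (80/3)*(-1/223454) - 630 = -40/335181 - 630 = -211164070/335181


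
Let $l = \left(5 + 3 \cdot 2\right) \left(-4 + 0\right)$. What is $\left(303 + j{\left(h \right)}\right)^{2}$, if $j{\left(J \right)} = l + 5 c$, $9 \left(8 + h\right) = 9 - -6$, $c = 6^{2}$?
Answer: $192721$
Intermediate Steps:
$c = 36$
$h = - \frac{19}{3}$ ($h = -8 + \frac{9 - -6}{9} = -8 + \frac{9 + 6}{9} = -8 + \frac{1}{9} \cdot 15 = -8 + \frac{5}{3} = - \frac{19}{3} \approx -6.3333$)
$l = -44$ ($l = \left(5 + 6\right) \left(-4\right) = 11 \left(-4\right) = -44$)
$j{\left(J \right)} = 136$ ($j{\left(J \right)} = -44 + 5 \cdot 36 = -44 + 180 = 136$)
$\left(303 + j{\left(h \right)}\right)^{2} = \left(303 + 136\right)^{2} = 439^{2} = 192721$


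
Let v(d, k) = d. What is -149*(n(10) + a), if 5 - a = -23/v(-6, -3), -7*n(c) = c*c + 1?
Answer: 82993/42 ≈ 1976.0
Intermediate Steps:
n(c) = -1/7 - c**2/7 (n(c) = -(c*c + 1)/7 = -(c**2 + 1)/7 = -(1 + c**2)/7 = -1/7 - c**2/7)
a = 7/6 (a = 5 - (-23)/(-6) = 5 - (-23)*(-1)/6 = 5 - 1*23/6 = 5 - 23/6 = 7/6 ≈ 1.1667)
-149*(n(10) + a) = -149*((-1/7 - 1/7*10**2) + 7/6) = -149*((-1/7 - 1/7*100) + 7/6) = -149*((-1/7 - 100/7) + 7/6) = -149*(-101/7 + 7/6) = -149*(-557/42) = 82993/42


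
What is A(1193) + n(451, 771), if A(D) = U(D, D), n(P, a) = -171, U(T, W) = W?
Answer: 1022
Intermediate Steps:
A(D) = D
A(1193) + n(451, 771) = 1193 - 171 = 1022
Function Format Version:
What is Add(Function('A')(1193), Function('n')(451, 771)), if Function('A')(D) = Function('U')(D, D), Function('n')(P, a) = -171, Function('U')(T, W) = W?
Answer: 1022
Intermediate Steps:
Function('A')(D) = D
Add(Function('A')(1193), Function('n')(451, 771)) = Add(1193, -171) = 1022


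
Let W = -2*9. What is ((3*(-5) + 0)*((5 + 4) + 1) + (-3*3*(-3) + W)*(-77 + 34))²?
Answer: 288369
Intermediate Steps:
W = -18
((3*(-5) + 0)*((5 + 4) + 1) + (-3*3*(-3) + W)*(-77 + 34))² = ((3*(-5) + 0)*((5 + 4) + 1) + (-3*3*(-3) - 18)*(-77 + 34))² = ((-15 + 0)*(9 + 1) + (-9*(-3) - 18)*(-43))² = (-15*10 + (27 - 18)*(-43))² = (-150 + 9*(-43))² = (-150 - 387)² = (-537)² = 288369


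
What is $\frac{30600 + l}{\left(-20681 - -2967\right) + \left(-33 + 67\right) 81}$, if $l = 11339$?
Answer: $- \frac{2467}{880} \approx -2.8034$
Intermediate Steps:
$\frac{30600 + l}{\left(-20681 - -2967\right) + \left(-33 + 67\right) 81} = \frac{30600 + 11339}{\left(-20681 - -2967\right) + \left(-33 + 67\right) 81} = \frac{41939}{\left(-20681 + 2967\right) + 34 \cdot 81} = \frac{41939}{-17714 + 2754} = \frac{41939}{-14960} = 41939 \left(- \frac{1}{14960}\right) = - \frac{2467}{880}$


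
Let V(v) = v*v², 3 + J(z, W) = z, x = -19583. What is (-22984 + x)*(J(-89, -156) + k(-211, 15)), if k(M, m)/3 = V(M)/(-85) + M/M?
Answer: -1199292363276/85 ≈ -1.4109e+10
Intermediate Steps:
J(z, W) = -3 + z
V(v) = v³
k(M, m) = 3 - 3*M³/85 (k(M, m) = 3*(M³/(-85) + M/M) = 3*(M³*(-1/85) + 1) = 3*(-M³/85 + 1) = 3*(1 - M³/85) = 3 - 3*M³/85)
(-22984 + x)*(J(-89, -156) + k(-211, 15)) = (-22984 - 19583)*((-3 - 89) + (3 - 3/85*(-211)³)) = -42567*(-92 + (3 - 3/85*(-9393931))) = -42567*(-92 + (3 + 28181793/85)) = -42567*(-92 + 28182048/85) = -42567*28174228/85 = -1199292363276/85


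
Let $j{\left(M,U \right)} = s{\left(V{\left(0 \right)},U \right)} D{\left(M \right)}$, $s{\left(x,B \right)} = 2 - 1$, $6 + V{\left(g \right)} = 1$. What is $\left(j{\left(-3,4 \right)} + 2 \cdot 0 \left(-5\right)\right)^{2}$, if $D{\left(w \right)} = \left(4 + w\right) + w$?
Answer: $4$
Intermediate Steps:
$D{\left(w \right)} = 4 + 2 w$
$V{\left(g \right)} = -5$ ($V{\left(g \right)} = -6 + 1 = -5$)
$s{\left(x,B \right)} = 1$
$j{\left(M,U \right)} = 4 + 2 M$ ($j{\left(M,U \right)} = 1 \left(4 + 2 M\right) = 4 + 2 M$)
$\left(j{\left(-3,4 \right)} + 2 \cdot 0 \left(-5\right)\right)^{2} = \left(\left(4 + 2 \left(-3\right)\right) + 2 \cdot 0 \left(-5\right)\right)^{2} = \left(\left(4 - 6\right) + 0 \left(-5\right)\right)^{2} = \left(-2 + 0\right)^{2} = \left(-2\right)^{2} = 4$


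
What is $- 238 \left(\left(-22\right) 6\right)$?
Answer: $31416$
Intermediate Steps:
$- 238 \left(\left(-22\right) 6\right) = \left(-238\right) \left(-132\right) = 31416$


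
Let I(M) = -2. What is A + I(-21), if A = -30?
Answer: -32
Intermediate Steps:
A + I(-21) = -30 - 2 = -32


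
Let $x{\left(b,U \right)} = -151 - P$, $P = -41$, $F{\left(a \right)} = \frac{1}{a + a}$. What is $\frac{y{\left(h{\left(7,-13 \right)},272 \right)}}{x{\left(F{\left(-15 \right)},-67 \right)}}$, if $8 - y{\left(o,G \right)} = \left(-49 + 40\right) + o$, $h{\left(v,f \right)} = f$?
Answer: $- \frac{3}{11} \approx -0.27273$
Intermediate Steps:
$F{\left(a \right)} = \frac{1}{2 a}$
$y{\left(o,G \right)} = 17 - o$ ($y{\left(o,G \right)} = 8 - \left(\left(-49 + 40\right) + o\right) = 8 - \left(-9 + o\right) = 17 - o$)
$x{\left(b,U \right)} = -110$ ($x{\left(b,U \right)} = -151 - -41 = -151 + 41 = -110$)
$\frac{y{\left(h{\left(7,-13 \right)},272 \right)}}{x{\left(F{\left(-15 \right)},-67 \right)}} = \frac{17 - -13}{-110} = \left(17 + 13\right) \left(- \frac{1}{110}\right) = 30 \left(- \frac{1}{110}\right) = - \frac{3}{11}$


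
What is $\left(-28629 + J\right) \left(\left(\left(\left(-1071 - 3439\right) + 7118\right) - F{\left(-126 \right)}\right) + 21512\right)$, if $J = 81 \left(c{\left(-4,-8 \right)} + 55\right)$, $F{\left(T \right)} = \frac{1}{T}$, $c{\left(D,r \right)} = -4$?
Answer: $- \frac{4136243681}{7} \approx -5.9089 \cdot 10^{8}$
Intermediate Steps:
$J = 4131$ ($J = 81 \left(-4 + 55\right) = 81 \cdot 51 = 4131$)
$\left(-28629 + J\right) \left(\left(\left(\left(-1071 - 3439\right) + 7118\right) - F{\left(-126 \right)}\right) + 21512\right) = \left(-28629 + 4131\right) \left(\left(\left(\left(-1071 - 3439\right) + 7118\right) - \frac{1}{-126}\right) + 21512\right) = - 24498 \left(\left(\left(-4510 + 7118\right) - - \frac{1}{126}\right) + 21512\right) = - 24498 \left(\left(2608 + \frac{1}{126}\right) + 21512\right) = - 24498 \left(\frac{328609}{126} + 21512\right) = \left(-24498\right) \frac{3039121}{126} = - \frac{4136243681}{7}$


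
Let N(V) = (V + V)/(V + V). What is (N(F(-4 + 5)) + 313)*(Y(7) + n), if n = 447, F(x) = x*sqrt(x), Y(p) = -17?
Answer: 135020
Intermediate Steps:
F(x) = x**(3/2)
N(V) = 1 (N(V) = (2*V)/((2*V)) = (2*V)*(1/(2*V)) = 1)
(N(F(-4 + 5)) + 313)*(Y(7) + n) = (1 + 313)*(-17 + 447) = 314*430 = 135020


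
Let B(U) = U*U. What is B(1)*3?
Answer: 3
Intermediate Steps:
B(U) = U²
B(1)*3 = 1²*3 = 1*3 = 3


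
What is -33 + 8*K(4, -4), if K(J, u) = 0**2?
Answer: -33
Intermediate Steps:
K(J, u) = 0
-33 + 8*K(4, -4) = -33 + 8*0 = -33 + 0 = -33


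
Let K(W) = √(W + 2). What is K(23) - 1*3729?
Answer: -3724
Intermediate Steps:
K(W) = √(2 + W)
K(23) - 1*3729 = √(2 + 23) - 1*3729 = √25 - 3729 = 5 - 3729 = -3724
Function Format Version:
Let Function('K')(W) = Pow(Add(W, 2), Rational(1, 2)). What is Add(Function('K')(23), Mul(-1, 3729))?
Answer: -3724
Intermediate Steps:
Function('K')(W) = Pow(Add(2, W), Rational(1, 2))
Add(Function('K')(23), Mul(-1, 3729)) = Add(Pow(Add(2, 23), Rational(1, 2)), Mul(-1, 3729)) = Add(Pow(25, Rational(1, 2)), -3729) = Add(5, -3729) = -3724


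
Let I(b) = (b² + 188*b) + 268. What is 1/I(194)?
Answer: 1/74376 ≈ 1.3445e-5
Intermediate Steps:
I(b) = 268 + b² + 188*b
1/I(194) = 1/(268 + 194² + 188*194) = 1/(268 + 37636 + 36472) = 1/74376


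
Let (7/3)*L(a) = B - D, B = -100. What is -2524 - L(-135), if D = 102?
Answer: -17062/7 ≈ -2437.4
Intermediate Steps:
L(a) = -606/7 (L(a) = 3*(-100 - 1*102)/7 = 3*(-100 - 102)/7 = (3/7)*(-202) = -606/7)
-2524 - L(-135) = -2524 - 1*(-606/7) = -2524 + 606/7 = -17062/7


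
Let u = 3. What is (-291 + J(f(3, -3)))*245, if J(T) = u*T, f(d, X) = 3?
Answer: -69090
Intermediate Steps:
J(T) = 3*T
(-291 + J(f(3, -3)))*245 = (-291 + 3*3)*245 = (-291 + 9)*245 = -282*245 = -69090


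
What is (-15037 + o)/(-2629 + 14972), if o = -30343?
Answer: -45380/12343 ≈ -3.6766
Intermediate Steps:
(-15037 + o)/(-2629 + 14972) = (-15037 - 30343)/(-2629 + 14972) = -45380/12343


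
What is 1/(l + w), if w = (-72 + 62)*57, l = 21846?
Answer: 1/21276 ≈ 4.7001e-5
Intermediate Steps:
w = -570 (w = -10*57 = -570)
1/(l + w) = 1/(21846 - 570) = 1/21276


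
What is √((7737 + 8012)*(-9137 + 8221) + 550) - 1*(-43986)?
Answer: 43986 + I*√14425534 ≈ 43986.0 + 3798.1*I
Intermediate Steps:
√((7737 + 8012)*(-9137 + 8221) + 550) - 1*(-43986) = √(15749*(-916) + 550) + 43986 = √(-14426084 + 550) + 43986 = √(-14425534) + 43986 = I*√14425534 + 43986 = 43986 + I*√14425534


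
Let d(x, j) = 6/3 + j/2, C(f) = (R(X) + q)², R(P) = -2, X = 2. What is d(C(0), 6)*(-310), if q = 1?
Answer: -1550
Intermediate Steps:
C(f) = 1 (C(f) = (-2 + 1)² = (-1)² = 1)
d(x, j) = 2 + j/2 (d(x, j) = 6*(⅓) + j*(½) = 2 + j/2)
d(C(0), 6)*(-310) = (2 + (½)*6)*(-310) = (2 + 3)*(-310) = 5*(-310) = -1550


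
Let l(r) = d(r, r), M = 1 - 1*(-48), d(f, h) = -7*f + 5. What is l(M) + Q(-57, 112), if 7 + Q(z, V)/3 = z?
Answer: -530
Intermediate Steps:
Q(z, V) = -21 + 3*z
d(f, h) = 5 - 7*f
M = 49 (M = 1 + 48 = 49)
l(r) = 5 - 7*r
l(M) + Q(-57, 112) = (5 - 7*49) + (-21 + 3*(-57)) = (5 - 343) + (-21 - 171) = -338 - 192 = -530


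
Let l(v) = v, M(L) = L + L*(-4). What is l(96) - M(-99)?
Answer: -201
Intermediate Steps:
M(L) = -3*L (M(L) = L - 4*L = -3*L)
l(96) - M(-99) = 96 - (-3)*(-99) = 96 - 1*297 = 96 - 297 = -201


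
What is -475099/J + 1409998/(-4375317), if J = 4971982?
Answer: -9089193407419/21753997368294 ≈ -0.41782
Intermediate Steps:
-475099/J + 1409998/(-4375317) = -475099/4971982 + 1409998/(-4375317) = -475099*1/4971982 + 1409998*(-1/4375317) = -475099/4971982 - 1409998/4375317 = -9089193407419/21753997368294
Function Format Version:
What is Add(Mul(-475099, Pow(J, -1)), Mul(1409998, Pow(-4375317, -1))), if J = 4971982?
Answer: Rational(-9089193407419, 21753997368294) ≈ -0.41782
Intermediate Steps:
Add(Mul(-475099, Pow(J, -1)), Mul(1409998, Pow(-4375317, -1))) = Add(Mul(-475099, Pow(4971982, -1)), Mul(1409998, Pow(-4375317, -1))) = Add(Mul(-475099, Rational(1, 4971982)), Mul(1409998, Rational(-1, 4375317))) = Add(Rational(-475099, 4971982), Rational(-1409998, 4375317)) = Rational(-9089193407419, 21753997368294)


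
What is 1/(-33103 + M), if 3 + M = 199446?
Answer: 1/166340 ≈ 6.0118e-6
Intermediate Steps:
M = 199443 (M = -3 + 199446 = 199443)
1/(-33103 + M) = 1/(-33103 + 199443) = 1/166340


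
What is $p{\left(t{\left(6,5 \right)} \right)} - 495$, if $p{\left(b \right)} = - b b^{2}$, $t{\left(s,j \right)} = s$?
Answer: $-711$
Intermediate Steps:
$p{\left(b \right)} = - b^{3}$
$p{\left(t{\left(6,5 \right)} \right)} - 495 = - 6^{3} - 495 = \left(-1\right) 216 - 495 = -216 - 495 = -711$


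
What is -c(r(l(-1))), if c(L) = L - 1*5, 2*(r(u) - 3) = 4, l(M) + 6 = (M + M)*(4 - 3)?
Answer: 0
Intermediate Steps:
l(M) = -6 + 2*M (l(M) = -6 + (M + M)*(4 - 3) = -6 + (2*M)*1 = -6 + 2*M)
r(u) = 5 (r(u) = 3 + (1/2)*4 = 3 + 2 = 5)
c(L) = -5 + L (c(L) = L - 5 = -5 + L)
-c(r(l(-1))) = -(-5 + 5) = -1*0 = 0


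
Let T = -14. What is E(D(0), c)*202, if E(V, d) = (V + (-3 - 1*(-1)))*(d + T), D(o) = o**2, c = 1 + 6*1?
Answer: 2828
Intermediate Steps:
c = 7 (c = 1 + 6 = 7)
E(V, d) = (-14 + d)*(-2 + V) (E(V, d) = (V + (-3 - 1*(-1)))*(d - 14) = (V + (-3 + 1))*(-14 + d) = (V - 2)*(-14 + d) = (-2 + V)*(-14 + d) = (-14 + d)*(-2 + V))
E(D(0), c)*202 = (28 - 14*0**2 - 2*7 + 0**2*7)*202 = (28 - 14*0 - 14 + 0*7)*202 = (28 + 0 - 14 + 0)*202 = 14*202 = 2828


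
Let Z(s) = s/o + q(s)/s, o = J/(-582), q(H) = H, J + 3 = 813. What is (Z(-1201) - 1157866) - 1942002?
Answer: -418365548/135 ≈ -3.0990e+6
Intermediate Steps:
J = 810 (J = -3 + 813 = 810)
o = -135/97 (o = 810/(-582) = 810*(-1/582) = -135/97 ≈ -1.3918)
Z(s) = 1 - 97*s/135 (Z(s) = s/(-135/97) + s/s = s*(-97/135) + 1 = -97*s/135 + 1 = 1 - 97*s/135)
(Z(-1201) - 1157866) - 1942002 = ((1 - 97/135*(-1201)) - 1157866) - 1942002 = ((1 + 116497/135) - 1157866) - 1942002 = (116632/135 - 1157866) - 1942002 = -156195278/135 - 1942002 = -418365548/135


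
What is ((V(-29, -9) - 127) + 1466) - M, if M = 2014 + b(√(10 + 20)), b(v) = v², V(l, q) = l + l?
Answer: -763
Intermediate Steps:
V(l, q) = 2*l
M = 2044 (M = 2014 + (√(10 + 20))² = 2014 + (√30)² = 2014 + 30 = 2044)
((V(-29, -9) - 127) + 1466) - M = ((2*(-29) - 127) + 1466) - 1*2044 = ((-58 - 127) + 1466) - 2044 = (-185 + 1466) - 2044 = 1281 - 2044 = -763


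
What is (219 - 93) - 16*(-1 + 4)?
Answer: 78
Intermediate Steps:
(219 - 93) - 16*(-1 + 4) = 126 - 16*3 = 126 - 48 = 78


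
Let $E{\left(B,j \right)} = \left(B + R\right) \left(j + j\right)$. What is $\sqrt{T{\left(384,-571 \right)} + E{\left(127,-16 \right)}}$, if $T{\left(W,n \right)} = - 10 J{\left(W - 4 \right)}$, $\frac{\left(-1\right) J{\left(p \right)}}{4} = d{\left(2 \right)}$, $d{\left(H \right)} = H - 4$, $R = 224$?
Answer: $4 i \sqrt{707} \approx 106.36 i$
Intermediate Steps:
$d{\left(H \right)} = -4 + H$
$E{\left(B,j \right)} = 2 j \left(224 + B\right)$ ($E{\left(B,j \right)} = \left(B + 224\right) \left(j + j\right) = \left(224 + B\right) 2 j = 2 j \left(224 + B\right)$)
$J{\left(p \right)} = 8$ ($J{\left(p \right)} = - 4 \left(-4 + 2\right) = \left(-4\right) \left(-2\right) = 8$)
$T{\left(W,n \right)} = -80$ ($T{\left(W,n \right)} = \left(-10\right) 8 = -80$)
$\sqrt{T{\left(384,-571 \right)} + E{\left(127,-16 \right)}} = \sqrt{-80 + 2 \left(-16\right) \left(224 + 127\right)} = \sqrt{-80 + 2 \left(-16\right) 351} = \sqrt{-80 - 11232} = \sqrt{-11312} = 4 i \sqrt{707}$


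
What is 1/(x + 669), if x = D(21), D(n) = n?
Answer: 1/690 ≈ 0.0014493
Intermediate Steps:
x = 21
1/(x + 669) = 1/(21 + 669) = 1/690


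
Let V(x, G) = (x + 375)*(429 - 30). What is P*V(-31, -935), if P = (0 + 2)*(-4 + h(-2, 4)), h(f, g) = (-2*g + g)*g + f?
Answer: -6039264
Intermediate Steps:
h(f, g) = f - g² (h(f, g) = (-g)*g + f = -g² + f = f - g²)
P = -44 (P = (0 + 2)*(-4 + (-2 - 1*4²)) = 2*(-4 + (-2 - 1*16)) = 2*(-4 + (-2 - 16)) = 2*(-4 - 18) = 2*(-22) = -44)
V(x, G) = 149625 + 399*x (V(x, G) = (375 + x)*399 = 149625 + 399*x)
P*V(-31, -935) = -44*(149625 + 399*(-31)) = -44*(149625 - 12369) = -44*137256 = -6039264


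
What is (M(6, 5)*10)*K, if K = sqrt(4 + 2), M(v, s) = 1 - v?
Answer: -50*sqrt(6) ≈ -122.47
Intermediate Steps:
K = sqrt(6) ≈ 2.4495
(M(6, 5)*10)*K = ((1 - 1*6)*10)*sqrt(6) = ((1 - 6)*10)*sqrt(6) = (-5*10)*sqrt(6) = -50*sqrt(6)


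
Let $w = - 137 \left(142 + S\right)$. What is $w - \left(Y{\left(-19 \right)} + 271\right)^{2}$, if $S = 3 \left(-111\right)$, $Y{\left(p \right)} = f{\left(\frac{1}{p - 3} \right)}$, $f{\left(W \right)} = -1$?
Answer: $-46733$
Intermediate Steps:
$Y{\left(p \right)} = -1$
$S = -333$
$w = 26167$ ($w = - 137 \left(142 - 333\right) = \left(-137\right) \left(-191\right) = 26167$)
$w - \left(Y{\left(-19 \right)} + 271\right)^{2} = 26167 - \left(-1 + 271\right)^{2} = 26167 - 270^{2} = 26167 - 72900 = -46733$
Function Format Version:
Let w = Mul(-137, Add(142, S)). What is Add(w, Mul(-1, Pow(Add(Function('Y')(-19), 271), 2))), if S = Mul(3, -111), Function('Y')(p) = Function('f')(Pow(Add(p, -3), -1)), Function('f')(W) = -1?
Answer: -46733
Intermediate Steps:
Function('Y')(p) = -1
S = -333
w = 26167 (w = Mul(-137, Add(142, -333)) = Mul(-137, -191) = 26167)
Add(w, Mul(-1, Pow(Add(Function('Y')(-19), 271), 2))) = Add(26167, Mul(-1, Pow(Add(-1, 271), 2))) = Add(26167, Mul(-1, Pow(270, 2))) = Add(26167, Mul(-1, 72900)) = Add(26167, -72900) = -46733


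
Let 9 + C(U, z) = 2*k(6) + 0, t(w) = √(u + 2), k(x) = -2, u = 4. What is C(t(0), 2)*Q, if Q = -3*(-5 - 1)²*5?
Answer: 7020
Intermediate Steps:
t(w) = √6 (t(w) = √(4 + 2) = √6)
Q = -540 (Q = -3*(-6)²*5 = -3*36*5 = -108*5 = -540)
C(U, z) = -13 (C(U, z) = -9 + (2*(-2) + 0) = -9 + (-4 + 0) = -9 - 4 = -13)
C(t(0), 2)*Q = -13*(-540) = 7020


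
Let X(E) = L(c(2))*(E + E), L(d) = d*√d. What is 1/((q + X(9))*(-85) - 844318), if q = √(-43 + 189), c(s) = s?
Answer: -1/(844318 + 85*√146 + 3060*√2) ≈ -1.1769e-6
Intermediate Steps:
L(d) = d^(3/2)
q = √146 ≈ 12.083
X(E) = 4*E*√2 (X(E) = 2^(3/2)*(E + E) = (2*√2)*(2*E) = 4*E*√2)
1/((q + X(9))*(-85) - 844318) = 1/((√146 + 4*9*√2)*(-85) - 844318) = 1/((√146 + 36*√2)*(-85) - 844318) = 1/((-3060*√2 - 85*√146) - 844318) = 1/(-844318 - 3060*√2 - 85*√146)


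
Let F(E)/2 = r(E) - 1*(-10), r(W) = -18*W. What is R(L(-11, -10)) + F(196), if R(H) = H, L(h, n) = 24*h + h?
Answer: -7311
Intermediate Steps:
L(h, n) = 25*h
F(E) = 20 - 36*E (F(E) = 2*(-18*E - 1*(-10)) = 2*(-18*E + 10) = 2*(10 - 18*E) = 20 - 36*E)
R(L(-11, -10)) + F(196) = 25*(-11) + (20 - 36*196) = -275 + (20 - 7056) = -275 - 7036 = -7311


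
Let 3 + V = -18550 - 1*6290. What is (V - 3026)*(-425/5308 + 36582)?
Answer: -5411514103139/5308 ≈ -1.0195e+9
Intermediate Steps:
V = -24843 (V = -3 + (-18550 - 1*6290) = -3 + (-18550 - 6290) = -3 - 24840 = -24843)
(V - 3026)*(-425/5308 + 36582) = (-24843 - 3026)*(-425/5308 + 36582) = -27869*(-425*1/5308 + 36582) = -27869*(-425/5308 + 36582) = -27869*194176831/5308 = -5411514103139/5308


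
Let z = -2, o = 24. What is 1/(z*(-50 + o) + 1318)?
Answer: 1/1370 ≈ 0.00072993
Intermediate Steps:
1/(z*(-50 + o) + 1318) = 1/(-2*(-50 + 24) + 1318) = 1/(-2*(-26) + 1318) = 1/(52 + 1318) = 1/1370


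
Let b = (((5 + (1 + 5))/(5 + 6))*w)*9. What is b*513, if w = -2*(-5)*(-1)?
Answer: -46170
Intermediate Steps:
w = -10 (w = 10*(-1) = -10)
b = -90 (b = (((5 + (1 + 5))/(5 + 6))*(-10))*9 = (((5 + 6)/11)*(-10))*9 = ((11*(1/11))*(-10))*9 = (1*(-10))*9 = -10*9 = -90)
b*513 = -90*513 = -46170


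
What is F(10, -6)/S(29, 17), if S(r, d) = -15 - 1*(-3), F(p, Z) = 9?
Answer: -¾ ≈ -0.75000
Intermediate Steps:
S(r, d) = -12 (S(r, d) = -15 + 3 = -12)
F(10, -6)/S(29, 17) = 9/(-12) = 9*(-1/12) = -¾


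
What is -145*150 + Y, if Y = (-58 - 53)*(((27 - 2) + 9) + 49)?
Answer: -30963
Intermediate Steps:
Y = -9213 (Y = -111*((25 + 9) + 49) = -111*(34 + 49) = -111*83 = -9213)
-145*150 + Y = -145*150 - 9213 = -21750 - 9213 = -30963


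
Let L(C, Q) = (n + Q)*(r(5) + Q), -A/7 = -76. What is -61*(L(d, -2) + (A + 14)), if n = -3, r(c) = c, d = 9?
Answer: -32391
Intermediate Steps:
A = 532 (A = -7*(-76) = 532)
L(C, Q) = (-3 + Q)*(5 + Q)
-61*(L(d, -2) + (A + 14)) = -61*((-15 + (-2)² + 2*(-2)) + (532 + 14)) = -61*((-15 + 4 - 4) + 546) = -61*(-15 + 546) = -61*531 = -32391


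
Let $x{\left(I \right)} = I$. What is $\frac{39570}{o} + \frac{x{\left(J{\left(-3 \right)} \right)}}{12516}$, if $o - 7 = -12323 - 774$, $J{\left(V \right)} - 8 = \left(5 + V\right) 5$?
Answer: $- \frac{168375}{55726} \approx -3.0215$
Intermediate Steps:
$J{\left(V \right)} = 33 + 5 V$ ($J{\left(V \right)} = 8 + \left(5 + V\right) 5 = 8 + \left(25 + 5 V\right) = 33 + 5 V$)
$o = -13090$ ($o = 7 - 13097 = -13090$)
$\frac{39570}{o} + \frac{x{\left(J{\left(-3 \right)} \right)}}{12516} = \frac{39570}{-13090} + \frac{33 + 5 \left(-3\right)}{12516} = 39570 \left(- \frac{1}{13090}\right) + \left(33 - 15\right) \frac{1}{12516} = - \frac{3957}{1309} + 18 \cdot \frac{1}{12516} = - \frac{3957}{1309} + \frac{3}{2086} = - \frac{168375}{55726}$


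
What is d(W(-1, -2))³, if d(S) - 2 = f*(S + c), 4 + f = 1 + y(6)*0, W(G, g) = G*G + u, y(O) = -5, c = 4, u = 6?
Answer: -29791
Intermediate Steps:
W(G, g) = 6 + G² (W(G, g) = G*G + 6 = G² + 6 = 6 + G²)
f = -3 (f = -4 + (1 - 5*0) = -4 + (1 + 0) = -4 + 1 = -3)
d(S) = -10 - 3*S (d(S) = 2 - 3*(S + 4) = 2 - 3*(4 + S) = 2 + (-12 - 3*S) = -10 - 3*S)
d(W(-1, -2))³ = (-10 - 3*(6 + (-1)²))³ = (-10 - 3*(6 + 1))³ = (-10 - 3*7)³ = (-10 - 21)³ = (-31)³ = -29791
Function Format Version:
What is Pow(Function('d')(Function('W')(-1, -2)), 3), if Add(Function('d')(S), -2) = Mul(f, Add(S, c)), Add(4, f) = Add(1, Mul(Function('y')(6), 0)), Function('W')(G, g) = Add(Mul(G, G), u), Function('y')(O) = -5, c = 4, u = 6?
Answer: -29791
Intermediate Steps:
Function('W')(G, g) = Add(6, Pow(G, 2)) (Function('W')(G, g) = Add(Mul(G, G), 6) = Add(Pow(G, 2), 6) = Add(6, Pow(G, 2)))
f = -3 (f = Add(-4, Add(1, Mul(-5, 0))) = Add(-4, Add(1, 0)) = Add(-4, 1) = -3)
Function('d')(S) = Add(-10, Mul(-3, S)) (Function('d')(S) = Add(2, Mul(-3, Add(S, 4))) = Add(2, Mul(-3, Add(4, S))) = Add(2, Add(-12, Mul(-3, S))) = Add(-10, Mul(-3, S)))
Pow(Function('d')(Function('W')(-1, -2)), 3) = Pow(Add(-10, Mul(-3, Add(6, Pow(-1, 2)))), 3) = Pow(Add(-10, Mul(-3, Add(6, 1))), 3) = Pow(Add(-10, Mul(-3, 7)), 3) = Pow(Add(-10, -21), 3) = Pow(-31, 3) = -29791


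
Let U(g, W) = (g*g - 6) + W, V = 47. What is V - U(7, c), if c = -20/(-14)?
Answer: 18/7 ≈ 2.5714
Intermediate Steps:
c = 10/7 (c = -20*(-1/14) = 10/7 ≈ 1.4286)
U(g, W) = -6 + W + g**2 (U(g, W) = (g**2 - 6) + W = (-6 + g**2) + W = -6 + W + g**2)
V - U(7, c) = 47 - (-6 + 10/7 + 7**2) = 47 - (-6 + 10/7 + 49) = 47 - 1*311/7 = 47 - 311/7 = 18/7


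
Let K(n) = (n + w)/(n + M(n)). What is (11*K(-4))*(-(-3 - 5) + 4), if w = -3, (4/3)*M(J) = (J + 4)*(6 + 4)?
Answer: 231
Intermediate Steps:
M(J) = 30 + 15*J/2 (M(J) = 3*((J + 4)*(6 + 4))/4 = 3*((4 + J)*10)/4 = 3*(40 + 10*J)/4 = 30 + 15*J/2)
K(n) = (-3 + n)/(30 + 17*n/2) (K(n) = (n - 3)/(n + (30 + 15*n/2)) = (-3 + n)/(30 + 17*n/2))
(11*K(-4))*(-(-3 - 5) + 4) = (11*(2*(-3 - 4)/(60 + 17*(-4))))*(-(-3 - 5) + 4) = (11*(2*(-7)/(60 - 68)))*(-1*(-8) + 4) = (11*(2*(-7)/(-8)))*(8 + 4) = (11*(2*(-⅛)*(-7)))*12 = (11*(7/4))*12 = (77/4)*12 = 231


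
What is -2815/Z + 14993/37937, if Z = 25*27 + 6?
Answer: -96582422/25835097 ≈ -3.7384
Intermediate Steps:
Z = 681 (Z = 675 + 6 = 681)
-2815/Z + 14993/37937 = -2815/681 + 14993/37937 = -96582422/25835097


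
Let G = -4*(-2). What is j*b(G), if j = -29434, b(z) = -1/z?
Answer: 14717/4 ≈ 3679.3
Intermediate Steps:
G = 8
j*b(G) = -(-29434)/8 = -29434*(-⅛) = 14717/4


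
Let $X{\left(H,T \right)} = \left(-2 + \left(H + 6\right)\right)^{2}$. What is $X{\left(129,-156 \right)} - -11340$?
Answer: $29029$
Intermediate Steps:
$X{\left(H,T \right)} = \left(4 + H\right)^{2}$ ($X{\left(H,T \right)} = \left(-2 + \left(6 + H\right)\right)^{2} = \left(4 + H\right)^{2}$)
$X{\left(129,-156 \right)} - -11340 = \left(4 + 129\right)^{2} - -11340 = 133^{2} + 11340 = 17689 + 11340 = 29029$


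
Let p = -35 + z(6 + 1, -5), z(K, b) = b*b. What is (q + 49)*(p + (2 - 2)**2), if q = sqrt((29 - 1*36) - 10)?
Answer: -490 - 10*I*sqrt(17) ≈ -490.0 - 41.231*I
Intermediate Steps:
q = I*sqrt(17) (q = sqrt((29 - 36) - 10) = sqrt(-7 - 10) = sqrt(-17) = I*sqrt(17) ≈ 4.1231*I)
z(K, b) = b**2
p = -10 (p = -35 + (-5)**2 = -35 + 25 = -10)
(q + 49)*(p + (2 - 2)**2) = (I*sqrt(17) + 49)*(-10 + (2 - 2)**2) = (49 + I*sqrt(17))*(-10 + 0**2) = (49 + I*sqrt(17))*(-10 + 0) = (49 + I*sqrt(17))*(-10) = -490 - 10*I*sqrt(17)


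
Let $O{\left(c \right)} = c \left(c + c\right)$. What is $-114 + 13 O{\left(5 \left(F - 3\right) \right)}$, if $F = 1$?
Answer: $2486$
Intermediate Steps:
$O{\left(c \right)} = 2 c^{2}$ ($O{\left(c \right)} = c 2 c = 2 c^{2}$)
$-114 + 13 O{\left(5 \left(F - 3\right) \right)} = -114 + 13 \cdot 2 \left(5 \left(1 - 3\right)\right)^{2} = -114 + 13 \cdot 2 \left(5 \left(-2\right)\right)^{2} = -114 + 13 \cdot 2 \left(-10\right)^{2} = -114 + 13 \cdot 2 \cdot 100 = -114 + 13 \cdot 200 = -114 + 2600 = 2486$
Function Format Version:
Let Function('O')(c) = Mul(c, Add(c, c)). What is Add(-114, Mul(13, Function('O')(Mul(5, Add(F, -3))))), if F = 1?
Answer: 2486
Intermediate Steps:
Function('O')(c) = Mul(2, Pow(c, 2)) (Function('O')(c) = Mul(c, Mul(2, c)) = Mul(2, Pow(c, 2)))
Add(-114, Mul(13, Function('O')(Mul(5, Add(F, -3))))) = Add(-114, Mul(13, Mul(2, Pow(Mul(5, Add(1, -3)), 2)))) = Add(-114, Mul(13, Mul(2, Pow(Mul(5, -2), 2)))) = Add(-114, Mul(13, Mul(2, Pow(-10, 2)))) = Add(-114, Mul(13, Mul(2, 100))) = Add(-114, Mul(13, 200)) = Add(-114, 2600) = 2486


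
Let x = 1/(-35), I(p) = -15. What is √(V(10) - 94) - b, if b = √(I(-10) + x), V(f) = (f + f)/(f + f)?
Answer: I*(√93 - √18410/35) ≈ 5.767*I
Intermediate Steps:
V(f) = 1 (V(f) = (2*f)/((2*f)) = (2*f)*(1/(2*f)) = 1)
x = -1/35 ≈ -0.028571
b = I*√18410/35 (b = √(-15 - 1/35) = √(-526/35) = I*√18410/35 ≈ 3.8767*I)
√(V(10) - 94) - b = √(1 - 94) - I*√18410/35 = √(-93) - I*√18410/35 = I*√93 - I*√18410/35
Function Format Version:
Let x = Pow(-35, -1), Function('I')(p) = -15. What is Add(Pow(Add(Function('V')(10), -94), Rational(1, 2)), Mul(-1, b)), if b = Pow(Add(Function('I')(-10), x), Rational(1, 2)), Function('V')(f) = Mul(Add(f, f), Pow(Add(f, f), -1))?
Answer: Mul(I, Add(Pow(93, Rational(1, 2)), Mul(Rational(-1, 35), Pow(18410, Rational(1, 2))))) ≈ Mul(5.7670, I)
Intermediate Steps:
Function('V')(f) = 1 (Function('V')(f) = Mul(Mul(2, f), Pow(Mul(2, f), -1)) = Mul(Mul(2, f), Mul(Rational(1, 2), Pow(f, -1))) = 1)
x = Rational(-1, 35) ≈ -0.028571
b = Mul(Rational(1, 35), I, Pow(18410, Rational(1, 2))) (b = Pow(Add(-15, Rational(-1, 35)), Rational(1, 2)) = Pow(Rational(-526, 35), Rational(1, 2)) = Mul(Rational(1, 35), I, Pow(18410, Rational(1, 2))) ≈ Mul(3.8767, I))
Add(Pow(Add(Function('V')(10), -94), Rational(1, 2)), Mul(-1, b)) = Add(Pow(Add(1, -94), Rational(1, 2)), Mul(-1, Mul(Rational(1, 35), I, Pow(18410, Rational(1, 2))))) = Add(Pow(-93, Rational(1, 2)), Mul(Rational(-1, 35), I, Pow(18410, Rational(1, 2)))) = Add(Mul(I, Pow(93, Rational(1, 2))), Mul(Rational(-1, 35), I, Pow(18410, Rational(1, 2))))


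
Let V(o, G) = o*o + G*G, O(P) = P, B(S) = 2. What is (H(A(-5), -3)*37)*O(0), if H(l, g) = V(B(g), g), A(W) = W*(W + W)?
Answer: 0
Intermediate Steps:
A(W) = 2*W² (A(W) = W*(2*W) = 2*W²)
V(o, G) = G² + o² (V(o, G) = o² + G² = G² + o²)
H(l, g) = 4 + g² (H(l, g) = g² + 2² = g² + 4 = 4 + g²)
(H(A(-5), -3)*37)*O(0) = ((4 + (-3)²)*37)*0 = ((4 + 9)*37)*0 = (13*37)*0 = 481*0 = 0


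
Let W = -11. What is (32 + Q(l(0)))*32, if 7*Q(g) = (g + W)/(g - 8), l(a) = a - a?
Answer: 7212/7 ≈ 1030.3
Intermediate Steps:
l(a) = 0
Q(g) = (-11 + g)/(7*(-8 + g)) (Q(g) = ((g - 11)/(g - 8))/7 = ((-11 + g)/(-8 + g))/7 = (-11 + g)/(7*(-8 + g)))
(32 + Q(l(0)))*32 = (32 + (-11 + 0)/(7*(-8 + 0)))*32 = (32 + (⅐)*(-11)/(-8))*32 = (32 + (⅐)*(-⅛)*(-11))*32 = (32 + 11/56)*32 = (1803/56)*32 = 7212/7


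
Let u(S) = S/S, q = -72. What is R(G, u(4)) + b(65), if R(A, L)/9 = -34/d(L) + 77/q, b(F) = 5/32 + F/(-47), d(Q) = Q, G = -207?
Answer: -476545/1504 ≈ -316.85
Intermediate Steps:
u(S) = 1
b(F) = 5/32 - F/47 (b(F) = 5*(1/32) + F*(-1/47) = 5/32 - F/47)
R(A, L) = -77/8 - 306/L (R(A, L) = 9*(-34/L + 77/(-72)) = 9*(-34/L + 77*(-1/72)) = 9*(-34/L - 77/72) = 9*(-77/72 - 34/L) = -77/8 - 306/L)
R(G, u(4)) + b(65) = (-77/8 - 306/1) + (5/32 - 1/47*65) = (-77/8 - 306*1) + (5/32 - 65/47) = (-77/8 - 306) - 1845/1504 = -2525/8 - 1845/1504 = -476545/1504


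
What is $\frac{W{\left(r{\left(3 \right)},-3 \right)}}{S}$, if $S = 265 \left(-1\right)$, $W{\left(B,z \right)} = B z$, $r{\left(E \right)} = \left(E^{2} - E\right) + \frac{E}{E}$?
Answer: $\frac{21}{265} \approx 0.079245$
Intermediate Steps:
$r{\left(E \right)} = 1 + E^{2} - E$ ($r{\left(E \right)} = \left(E^{2} - E\right) + 1 = 1 + E^{2} - E$)
$S = -265$
$\frac{W{\left(r{\left(3 \right)},-3 \right)}}{S} = \frac{\left(1 + 3^{2} - 3\right) \left(-3\right)}{-265} = \left(1 + 9 - 3\right) \left(-3\right) \left(- \frac{1}{265}\right) = 7 \left(-3\right) \left(- \frac{1}{265}\right) = \left(-21\right) \left(- \frac{1}{265}\right) = \frac{21}{265}$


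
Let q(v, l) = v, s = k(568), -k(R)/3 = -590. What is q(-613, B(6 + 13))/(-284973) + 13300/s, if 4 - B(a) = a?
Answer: 126374197/16813407 ≈ 7.5163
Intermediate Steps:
k(R) = 1770 (k(R) = -3*(-590) = 1770)
s = 1770
B(a) = 4 - a
q(-613, B(6 + 13))/(-284973) + 13300/s = -613/(-284973) + 13300/1770 = -613*(-1/284973) + 13300*(1/1770) = 613/284973 + 1330/177 = 126374197/16813407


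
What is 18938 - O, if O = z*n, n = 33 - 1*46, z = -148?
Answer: 17014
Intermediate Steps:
n = -13 (n = 33 - 46 = -13)
O = 1924 (O = -148*(-13) = 1924)
18938 - O = 18938 - 1*1924 = 18938 - 1924 = 17014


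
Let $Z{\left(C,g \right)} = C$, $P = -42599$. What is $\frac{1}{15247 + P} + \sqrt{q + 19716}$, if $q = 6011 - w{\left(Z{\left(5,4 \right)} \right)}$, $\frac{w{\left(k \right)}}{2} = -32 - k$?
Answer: $- \frac{1}{27352} + \sqrt{25801} \approx 160.63$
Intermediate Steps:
$w{\left(k \right)} = -64 - 2 k$ ($w{\left(k \right)} = 2 \left(-32 - k\right) = -64 - 2 k$)
$q = 6085$ ($q = 6011 - \left(-64 - 10\right) = 6011 - -74 = 6011 + 74 = 6085$)
$\frac{1}{15247 + P} + \sqrt{q + 19716} = \frac{1}{15247 - 42599} + \sqrt{6085 + 19716} = \frac{1}{-27352} + \sqrt{25801} = - \frac{1}{27352} + \sqrt{25801}$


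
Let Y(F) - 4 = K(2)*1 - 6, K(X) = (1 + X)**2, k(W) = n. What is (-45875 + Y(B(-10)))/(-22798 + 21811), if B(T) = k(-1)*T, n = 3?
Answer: 45868/987 ≈ 46.472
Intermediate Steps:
k(W) = 3
B(T) = 3*T
Y(F) = 7 (Y(F) = 4 + ((1 + 2)**2*1 - 6) = 4 + (3**2*1 - 6) = 4 + (9*1 - 6) = 4 + (9 - 6) = 4 + 3 = 7)
(-45875 + Y(B(-10)))/(-22798 + 21811) = (-45875 + 7)/(-22798 + 21811) = -45868/(-987) = -45868*(-1/987) = 45868/987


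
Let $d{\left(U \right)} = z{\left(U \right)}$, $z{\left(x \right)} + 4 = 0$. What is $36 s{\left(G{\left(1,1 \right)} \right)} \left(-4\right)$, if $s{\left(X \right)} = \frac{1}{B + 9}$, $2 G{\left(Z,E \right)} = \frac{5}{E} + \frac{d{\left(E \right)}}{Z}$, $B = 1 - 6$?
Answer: $-36$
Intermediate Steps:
$B = -5$ ($B = 1 - 6 = -5$)
$z{\left(x \right)} = -4$ ($z{\left(x \right)} = -4 + 0 = -4$)
$d{\left(U \right)} = -4$
$G{\left(Z,E \right)} = - \frac{2}{Z} + \frac{5}{2 E}$ ($G{\left(Z,E \right)} = \frac{\frac{5}{E} - \frac{4}{Z}}{2} = \frac{- \frac{4}{Z} + \frac{5}{E}}{2} = - \frac{2}{Z} + \frac{5}{2 E}$)
$s{\left(X \right)} = \frac{1}{4}$ ($s{\left(X \right)} = \frac{1}{-5 + 9} = \frac{1}{4}$)
$36 s{\left(G{\left(1,1 \right)} \right)} \left(-4\right) = 36 \cdot \frac{1}{4} \left(-4\right) = 9 \left(-4\right) = -36$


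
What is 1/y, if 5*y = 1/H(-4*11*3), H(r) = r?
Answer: -660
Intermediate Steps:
y = -1/660 (y = 1/(5*((-4*11*3))) = 1/(5*((-44*3))) = (⅕)/(-132) = (⅕)*(-1/132) = -1/660 ≈ -0.0015152)
1/y = 1/(-1/660) = -660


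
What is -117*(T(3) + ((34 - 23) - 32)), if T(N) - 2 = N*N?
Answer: 1170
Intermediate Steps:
T(N) = 2 + N**2 (T(N) = 2 + N*N = 2 + N**2)
-117*(T(3) + ((34 - 23) - 32)) = -117*((2 + 3**2) + ((34 - 23) - 32)) = -117*((2 + 9) + (11 - 32)) = -117*(11 - 21) = -117*(-10) = 1170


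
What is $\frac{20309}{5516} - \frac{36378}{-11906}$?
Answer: $\frac{221230001}{32836748} \approx 6.7373$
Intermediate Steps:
$\frac{20309}{5516} - \frac{36378}{-11906} = 20309 \cdot \frac{1}{5516} - - \frac{18189}{5953} = \frac{20309}{5516} + \frac{18189}{5953} = \frac{221230001}{32836748}$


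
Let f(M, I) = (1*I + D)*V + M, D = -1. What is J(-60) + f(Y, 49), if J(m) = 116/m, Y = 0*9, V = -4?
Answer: -2909/15 ≈ -193.93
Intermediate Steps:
Y = 0
f(M, I) = 4 + M - 4*I (f(M, I) = (1*I - 1)*(-4) + M = (I - 1)*(-4) + M = (-1 + I)*(-4) + M = (4 - 4*I) + M = 4 + M - 4*I)
J(-60) + f(Y, 49) = 116/(-60) + (4 + 0 - 4*49) = 116*(-1/60) + (4 + 0 - 196) = -29/15 - 192 = -2909/15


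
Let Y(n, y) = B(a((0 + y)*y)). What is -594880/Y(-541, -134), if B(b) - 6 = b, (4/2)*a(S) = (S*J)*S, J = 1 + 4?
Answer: -297440/403022423 ≈ -0.00073802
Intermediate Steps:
J = 5
a(S) = 5*S²/2 (a(S) = ((S*5)*S)/2 = ((5*S)*S)/2 = (5*S²)/2 = 5*S²/2)
B(b) = 6 + b
Y(n, y) = 6 + 5*y⁴/2 (Y(n, y) = 6 + 5*((0 + y)*y)²/2 = 6 + 5*(y*y)²/2 = 6 + 5*(y²)²/2 = 6 + 5*y⁴/2)
-594880/Y(-541, -134) = -594880/(6 + (5/2)*(-134)⁴) = -594880/(6 + (5/2)*322417936) = -594880/(6 + 806044840) = -594880/806044846 = -594880*1/806044846 = -297440/403022423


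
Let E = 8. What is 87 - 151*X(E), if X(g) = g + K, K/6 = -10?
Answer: 7939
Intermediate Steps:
K = -60 (K = 6*(-10) = -60)
X(g) = -60 + g (X(g) = g - 60 = -60 + g)
87 - 151*X(E) = 87 - 151*(-60 + 8) = 87 - 151*(-52) = 87 + 7852 = 7939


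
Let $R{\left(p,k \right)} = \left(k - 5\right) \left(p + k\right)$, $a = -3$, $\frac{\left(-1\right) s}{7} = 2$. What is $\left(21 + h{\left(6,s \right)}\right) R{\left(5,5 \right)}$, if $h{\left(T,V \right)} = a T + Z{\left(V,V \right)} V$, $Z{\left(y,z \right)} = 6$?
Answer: $0$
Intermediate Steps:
$s = -14$ ($s = \left(-7\right) 2 = -14$)
$R{\left(p,k \right)} = \left(-5 + k\right) \left(k + p\right)$
$h{\left(T,V \right)} = - 3 T + 6 V$
$\left(21 + h{\left(6,s \right)}\right) R{\left(5,5 \right)} = \left(21 + \left(\left(-3\right) 6 + 6 \left(-14\right)\right)\right) \left(5^{2} - 25 - 25 + 5 \cdot 5\right) = \left(21 - 102\right) \left(25 - 25 - 25 + 25\right) = \left(21 - 102\right) 0 = \left(-81\right) 0 = 0$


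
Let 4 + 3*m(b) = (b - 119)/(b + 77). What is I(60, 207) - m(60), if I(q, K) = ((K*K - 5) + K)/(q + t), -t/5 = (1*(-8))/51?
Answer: 904273711/1274100 ≈ 709.74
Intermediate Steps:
m(b) = -4/3 + (-119 + b)/(3*(77 + b)) (m(b) = -4/3 + ((b - 119)/(b + 77))/3 = -4/3 + ((-119 + b)/(77 + b))/3 = -4/3 + (-119 + b)/(3*(77 + b)))
t = 40/51 (t = -5*1*(-8)/51 = -(-40)/51 = -5*(-8/51) = 40/51 ≈ 0.78431)
I(q, K) = (-5 + K + K**2)/(40/51 + q) (I(q, K) = ((K*K - 5) + K)/(q + 40/51) = ((K**2 - 5) + K)/(40/51 + q) = ((-5 + K**2) + K)/(40/51 + q) = (-5 + K + K**2)/(40/51 + q))
I(60, 207) - m(60) = 51*(-5 + 207 + 207**2)/(40 + 51*60) - (-427/3 - 1*60)/(77 + 60) = 51*(-5 + 207 + 42849)/(40 + 3060) - (-427/3 - 60)/137 = 51*43051/3100 - (-607)/(137*3) = 51*(1/3100)*43051 - 1*(-607/411) = 2195601/3100 + 607/411 = 904273711/1274100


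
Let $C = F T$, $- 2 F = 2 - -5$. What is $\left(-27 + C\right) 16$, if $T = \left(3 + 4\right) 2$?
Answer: $-1216$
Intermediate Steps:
$F = - \frac{7}{2}$ ($F = - \frac{2 - -5}{2} = - \frac{2 + 5}{2} = \left(- \frac{1}{2}\right) 7 = - \frac{7}{2} \approx -3.5$)
$T = 14$ ($T = 7 \cdot 2 = 14$)
$C = -49$ ($C = \left(- \frac{7}{2}\right) 14 = -49$)
$\left(-27 + C\right) 16 = \left(-27 - 49\right) 16 = \left(-76\right) 16 = -1216$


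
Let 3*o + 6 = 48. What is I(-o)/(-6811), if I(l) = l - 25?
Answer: 39/6811 ≈ 0.0057260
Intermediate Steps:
o = 14 (o = -2 + (⅓)*48 = -2 + 16 = 14)
I(l) = -25 + l
I(-o)/(-6811) = (-25 - 1*14)/(-6811) = (-25 - 14)*(-1/6811) = -39*(-1/6811) = 39/6811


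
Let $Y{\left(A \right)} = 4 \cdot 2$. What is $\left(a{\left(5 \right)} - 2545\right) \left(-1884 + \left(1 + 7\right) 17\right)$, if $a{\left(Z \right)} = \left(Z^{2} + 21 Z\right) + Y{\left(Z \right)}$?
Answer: $4207436$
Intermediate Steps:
$Y{\left(A \right)} = 8$
$a{\left(Z \right)} = 8 + Z^{2} + 21 Z$ ($a{\left(Z \right)} = \left(Z^{2} + 21 Z\right) + 8 = 8 + Z^{2} + 21 Z$)
$\left(a{\left(5 \right)} - 2545\right) \left(-1884 + \left(1 + 7\right) 17\right) = \left(\left(8 + 5^{2} + 21 \cdot 5\right) - 2545\right) \left(-1884 + \left(1 + 7\right) 17\right) = \left(\left(8 + 25 + 105\right) - 2545\right) \left(-1884 + 8 \cdot 17\right) = \left(138 - 2545\right) \left(-1884 + 136\right) = \left(-2407\right) \left(-1748\right) = 4207436$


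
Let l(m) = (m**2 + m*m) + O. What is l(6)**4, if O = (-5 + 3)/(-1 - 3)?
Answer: 442050625/16 ≈ 2.7628e+7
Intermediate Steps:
O = 1/2 (O = -2/(-4) = -2*(-1/4) = 1/2 ≈ 0.50000)
l(m) = 1/2 + 2*m**2 (l(m) = (m**2 + m*m) + 1/2 = (m**2 + m**2) + 1/2 = 2*m**2 + 1/2 = 1/2 + 2*m**2)
l(6)**4 = (1/2 + 2*6**2)**4 = (1/2 + 2*36)**4 = (1/2 + 72)**4 = (145/2)**4 = 442050625/16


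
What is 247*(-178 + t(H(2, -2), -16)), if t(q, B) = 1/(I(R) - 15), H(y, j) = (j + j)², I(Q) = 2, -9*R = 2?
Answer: -43985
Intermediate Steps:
R = -2/9 (R = -⅑*2 = -2/9 ≈ -0.22222)
H(y, j) = 4*j² (H(y, j) = (2*j)² = 4*j²)
t(q, B) = -1/13 (t(q, B) = 1/(2 - 15) = 1/(-13) = -1/13)
247*(-178 + t(H(2, -2), -16)) = 247*(-178 - 1/13) = 247*(-2315/13) = -43985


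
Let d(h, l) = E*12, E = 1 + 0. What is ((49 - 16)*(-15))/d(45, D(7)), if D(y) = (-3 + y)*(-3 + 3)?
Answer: -165/4 ≈ -41.250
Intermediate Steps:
D(y) = 0 (D(y) = (-3 + y)*0 = 0)
E = 1
d(h, l) = 12 (d(h, l) = 1*12 = 12)
((49 - 16)*(-15))/d(45, D(7)) = ((49 - 16)*(-15))/12 = (33*(-15))*(1/12) = -495*1/12 = -165/4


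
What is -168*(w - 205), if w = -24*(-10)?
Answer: -5880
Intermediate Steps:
w = 240
-168*(w - 205) = -168*(240 - 205) = -168*35 = -5880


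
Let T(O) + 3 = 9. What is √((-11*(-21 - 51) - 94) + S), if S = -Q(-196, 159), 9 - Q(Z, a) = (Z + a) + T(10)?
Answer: √658 ≈ 25.652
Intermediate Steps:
T(O) = 6 (T(O) = -3 + 9 = 6)
Q(Z, a) = 3 - Z - a (Q(Z, a) = 9 - ((Z + a) + 6) = 9 - (6 + Z + a) = 9 + (-6 - Z - a) = 3 - Z - a)
S = -40 (S = -(3 - 1*(-196) - 1*159) = -(3 + 196 - 159) = -1*40 = -40)
√((-11*(-21 - 51) - 94) + S) = √((-11*(-21 - 51) - 94) - 40) = √((-11*(-72) - 94) - 40) = √((792 - 94) - 40) = √(698 - 40) = √658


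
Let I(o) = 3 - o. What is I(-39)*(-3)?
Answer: -126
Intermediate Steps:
I(-39)*(-3) = (3 - 1*(-39))*(-3) = (3 + 39)*(-3) = 42*(-3) = -126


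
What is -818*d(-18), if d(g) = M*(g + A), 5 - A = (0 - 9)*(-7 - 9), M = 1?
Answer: 128426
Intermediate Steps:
A = -139 (A = 5 - (0 - 9)*(-7 - 9) = 5 - (-9)*(-16) = 5 - 1*144 = 5 - 144 = -139)
d(g) = -139 + g (d(g) = 1*(g - 139) = 1*(-139 + g) = -139 + g)
-818*d(-18) = -818*(-139 - 18) = -818*(-157) = 128426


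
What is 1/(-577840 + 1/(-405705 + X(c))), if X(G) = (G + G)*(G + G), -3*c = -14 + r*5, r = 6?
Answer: -3650321/2109301486649 ≈ -1.7306e-6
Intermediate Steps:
c = -16/3 (c = -(-14 + 6*5)/3 = -(-14 + 30)/3 = -⅓*16 = -16/3 ≈ -5.3333)
X(G) = 4*G² (X(G) = (2*G)*(2*G) = 4*G²)
1/(-577840 + 1/(-405705 + X(c))) = 1/(-577840 + 1/(-405705 + 4*(-16/3)²)) = 1/(-577840 + 1/(-405705 + 4*(256/9))) = 1/(-577840 + 1/(-405705 + 1024/9)) = 1/(-577840 + 1/(-3650321/9)) = 1/(-577840 - 9/3650321) = 1/(-2109301486649/3650321) = -3650321/2109301486649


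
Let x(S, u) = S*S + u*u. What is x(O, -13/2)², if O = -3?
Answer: 42025/16 ≈ 2626.6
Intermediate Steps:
x(S, u) = S² + u²
x(O, -13/2)² = ((-3)² + (-13/2)²)² = (9 + (-13*½)²)² = (9 + (-13/2)²)² = (9 + 169/4)² = (205/4)² = 42025/16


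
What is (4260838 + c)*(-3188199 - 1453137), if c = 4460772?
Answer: -40479922470960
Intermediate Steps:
(4260838 + c)*(-3188199 - 1453137) = (4260838 + 4460772)*(-3188199 - 1453137) = 8721610*(-4641336) = -40479922470960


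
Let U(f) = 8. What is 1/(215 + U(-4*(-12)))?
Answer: 1/223 ≈ 0.0044843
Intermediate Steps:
1/(215 + U(-4*(-12))) = 1/(215 + 8) = 1/223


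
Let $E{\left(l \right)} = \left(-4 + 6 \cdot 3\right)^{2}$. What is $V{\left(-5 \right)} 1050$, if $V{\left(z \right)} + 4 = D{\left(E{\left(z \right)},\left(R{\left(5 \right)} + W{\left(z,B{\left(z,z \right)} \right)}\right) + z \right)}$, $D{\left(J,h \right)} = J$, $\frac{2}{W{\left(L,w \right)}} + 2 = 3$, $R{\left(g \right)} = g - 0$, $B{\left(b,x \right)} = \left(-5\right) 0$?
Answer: $201600$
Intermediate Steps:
$B{\left(b,x \right)} = 0$
$R{\left(g \right)} = g$ ($R{\left(g \right)} = g + 0 = g$)
$W{\left(L,w \right)} = 2$ ($W{\left(L,w \right)} = \frac{2}{-2 + 3} = \frac{2}{1} = 2 \cdot 1 = 2$)
$E{\left(l \right)} = 196$ ($E{\left(l \right)} = \left(-4 + 18\right)^{2} = 14^{2} = 196$)
$V{\left(z \right)} = 192$ ($V{\left(z \right)} = -4 + 196 = 192$)
$V{\left(-5 \right)} 1050 = 192 \cdot 1050 = 201600$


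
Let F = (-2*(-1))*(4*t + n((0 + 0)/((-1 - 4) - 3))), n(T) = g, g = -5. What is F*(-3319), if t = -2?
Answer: 86294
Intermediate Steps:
n(T) = -5
F = -26 (F = (-2*(-1))*(4*(-2) - 5) = 2*(-8 - 5) = 2*(-13) = -26)
F*(-3319) = -26*(-3319) = 86294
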